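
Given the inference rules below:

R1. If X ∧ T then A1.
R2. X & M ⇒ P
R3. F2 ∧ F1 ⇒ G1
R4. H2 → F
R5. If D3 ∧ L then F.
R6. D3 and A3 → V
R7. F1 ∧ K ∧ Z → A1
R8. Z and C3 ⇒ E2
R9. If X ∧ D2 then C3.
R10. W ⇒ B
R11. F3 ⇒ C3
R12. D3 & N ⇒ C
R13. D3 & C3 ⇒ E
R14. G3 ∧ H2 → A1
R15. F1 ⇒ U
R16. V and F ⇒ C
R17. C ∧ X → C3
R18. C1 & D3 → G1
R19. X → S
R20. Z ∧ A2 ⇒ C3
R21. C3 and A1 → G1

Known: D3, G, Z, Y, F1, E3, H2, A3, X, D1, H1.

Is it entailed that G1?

Forward chaining from the given facts derives: F, V, U, C, C3, S, E2, E.
Rules concluding G1: R3 needs F2; R18 needs C1; R21 needs A1 — none of these are established.

No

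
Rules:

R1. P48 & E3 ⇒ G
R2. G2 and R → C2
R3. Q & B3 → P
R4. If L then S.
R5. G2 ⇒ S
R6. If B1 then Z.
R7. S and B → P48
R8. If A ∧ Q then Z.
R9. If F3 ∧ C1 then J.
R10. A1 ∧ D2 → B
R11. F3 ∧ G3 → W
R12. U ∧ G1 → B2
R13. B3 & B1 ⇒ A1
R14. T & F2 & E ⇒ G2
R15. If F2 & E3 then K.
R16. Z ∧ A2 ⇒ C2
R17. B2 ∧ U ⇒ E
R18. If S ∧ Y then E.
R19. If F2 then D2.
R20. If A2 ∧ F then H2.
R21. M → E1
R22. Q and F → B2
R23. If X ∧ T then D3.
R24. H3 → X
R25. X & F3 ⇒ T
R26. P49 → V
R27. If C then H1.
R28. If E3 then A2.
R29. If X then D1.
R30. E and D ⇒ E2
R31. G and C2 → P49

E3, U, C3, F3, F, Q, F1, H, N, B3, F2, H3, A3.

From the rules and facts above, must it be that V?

Forward chaining from the given facts derives: P, K, D2, B2, X, T, A2, D1, E, H2, D3, G2, S.
The only rule concluding V is R26, which needs P49; that is never established.

No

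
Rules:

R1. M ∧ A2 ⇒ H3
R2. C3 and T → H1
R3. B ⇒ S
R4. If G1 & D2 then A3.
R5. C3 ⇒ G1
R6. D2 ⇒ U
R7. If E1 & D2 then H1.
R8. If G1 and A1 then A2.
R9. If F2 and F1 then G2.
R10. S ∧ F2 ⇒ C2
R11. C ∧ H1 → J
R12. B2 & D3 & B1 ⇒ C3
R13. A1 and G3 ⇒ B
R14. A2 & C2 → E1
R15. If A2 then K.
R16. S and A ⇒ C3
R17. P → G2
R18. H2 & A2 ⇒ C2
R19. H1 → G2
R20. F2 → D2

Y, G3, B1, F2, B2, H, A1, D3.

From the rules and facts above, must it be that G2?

C3  (by R12: B2, D3, B1)
B  (by R13: A1, G3)
D2  (by R20: F2)
S  (by R3: B)
G1  (by R5: C3)
A2  (by R8: G1, A1)
C2  (by R10: S, F2)
E1  (by R14: A2, C2)
H1  (by R7: E1, D2)
G2  (by R19: H1)

Yes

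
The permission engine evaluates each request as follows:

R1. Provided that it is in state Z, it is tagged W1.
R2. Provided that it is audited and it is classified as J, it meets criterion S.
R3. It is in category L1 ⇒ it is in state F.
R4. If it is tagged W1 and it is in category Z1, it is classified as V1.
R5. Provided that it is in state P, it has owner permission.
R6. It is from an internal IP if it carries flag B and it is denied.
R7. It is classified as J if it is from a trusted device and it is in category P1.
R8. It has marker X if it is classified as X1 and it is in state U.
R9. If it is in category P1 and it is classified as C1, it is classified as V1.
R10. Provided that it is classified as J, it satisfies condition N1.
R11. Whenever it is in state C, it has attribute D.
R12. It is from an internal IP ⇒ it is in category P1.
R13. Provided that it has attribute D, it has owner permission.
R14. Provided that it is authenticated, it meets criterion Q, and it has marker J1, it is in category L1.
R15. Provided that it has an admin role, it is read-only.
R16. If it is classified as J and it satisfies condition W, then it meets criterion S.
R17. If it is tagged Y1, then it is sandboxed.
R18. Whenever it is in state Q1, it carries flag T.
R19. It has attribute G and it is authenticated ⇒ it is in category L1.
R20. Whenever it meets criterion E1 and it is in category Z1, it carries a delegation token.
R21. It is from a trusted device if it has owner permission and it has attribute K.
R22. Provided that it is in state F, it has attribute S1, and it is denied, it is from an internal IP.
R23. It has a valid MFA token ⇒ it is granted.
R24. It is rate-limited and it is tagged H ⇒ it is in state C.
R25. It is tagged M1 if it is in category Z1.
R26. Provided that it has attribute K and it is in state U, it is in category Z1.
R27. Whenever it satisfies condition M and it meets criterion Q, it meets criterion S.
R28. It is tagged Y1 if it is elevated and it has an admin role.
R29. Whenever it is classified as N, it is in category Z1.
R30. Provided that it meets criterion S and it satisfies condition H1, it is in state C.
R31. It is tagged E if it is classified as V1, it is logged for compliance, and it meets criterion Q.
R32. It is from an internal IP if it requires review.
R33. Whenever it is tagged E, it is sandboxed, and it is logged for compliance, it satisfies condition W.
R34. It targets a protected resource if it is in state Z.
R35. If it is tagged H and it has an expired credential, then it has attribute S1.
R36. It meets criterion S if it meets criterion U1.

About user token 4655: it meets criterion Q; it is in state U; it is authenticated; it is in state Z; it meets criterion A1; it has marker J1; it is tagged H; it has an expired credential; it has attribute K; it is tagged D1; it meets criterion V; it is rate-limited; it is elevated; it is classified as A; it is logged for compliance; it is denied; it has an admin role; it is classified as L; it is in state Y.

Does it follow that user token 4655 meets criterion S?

Yes

By R1 (it is in state Z): it is tagged W1.
By R14 (it is authenticated, it meets criterion Q, it has marker J1): it is in category L1.
By R24 (it is rate-limited, it is tagged H): it is in state C.
By R26 (it has attribute K, it is in state U): it is in category Z1.
By R28 (it is elevated, it has an admin role): it is tagged Y1.
By R35 (it is tagged H, it has an expired credential): it has attribute S1.
By R3 (it is in category L1): it is in state F.
By R4 (it is tagged W1, it is in category Z1): it is classified as V1.
By R11 (it is in state C): it has attribute D.
By R13 (it has attribute D): it has owner permission.
By R17 (it is tagged Y1): it is sandboxed.
By R21 (it has owner permission, it has attribute K): it is from a trusted device.
By R22 (it is in state F, it has attribute S1, it is denied): it is from an internal IP.
By R31 (it is classified as V1, it is logged for compliance, it meets criterion Q): it is tagged E.
By R33 (it is tagged E, it is sandboxed, it is logged for compliance): it satisfies condition W.
By R12 (it is from an internal IP): it is in category P1.
By R7 (it is from a trusted device, it is in category P1): it is classified as J.
By R16 (it is classified as J, it satisfies condition W): it meets criterion S.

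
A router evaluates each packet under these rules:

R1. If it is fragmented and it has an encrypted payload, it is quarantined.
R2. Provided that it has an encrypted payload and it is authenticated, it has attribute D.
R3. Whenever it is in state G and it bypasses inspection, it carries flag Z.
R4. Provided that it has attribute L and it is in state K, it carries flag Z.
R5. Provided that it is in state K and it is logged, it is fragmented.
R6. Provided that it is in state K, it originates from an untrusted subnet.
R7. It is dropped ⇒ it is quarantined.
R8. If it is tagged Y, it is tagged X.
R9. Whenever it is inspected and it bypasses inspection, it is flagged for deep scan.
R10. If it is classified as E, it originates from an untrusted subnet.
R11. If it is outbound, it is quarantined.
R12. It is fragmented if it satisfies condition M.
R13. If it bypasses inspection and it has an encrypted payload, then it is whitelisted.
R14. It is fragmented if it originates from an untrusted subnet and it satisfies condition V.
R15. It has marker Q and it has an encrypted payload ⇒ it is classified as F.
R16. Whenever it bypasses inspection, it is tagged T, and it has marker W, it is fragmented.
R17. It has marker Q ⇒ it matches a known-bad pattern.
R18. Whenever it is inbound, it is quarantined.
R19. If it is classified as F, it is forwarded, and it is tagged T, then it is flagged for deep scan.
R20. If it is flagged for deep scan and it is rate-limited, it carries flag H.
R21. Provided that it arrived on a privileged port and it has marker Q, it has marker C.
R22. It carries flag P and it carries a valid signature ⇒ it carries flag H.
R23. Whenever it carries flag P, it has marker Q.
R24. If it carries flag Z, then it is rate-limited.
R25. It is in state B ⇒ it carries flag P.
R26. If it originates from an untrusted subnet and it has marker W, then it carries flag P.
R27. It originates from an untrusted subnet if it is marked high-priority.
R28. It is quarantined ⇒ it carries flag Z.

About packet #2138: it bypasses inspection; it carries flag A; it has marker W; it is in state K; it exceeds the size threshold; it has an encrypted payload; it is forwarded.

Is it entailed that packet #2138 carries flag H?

No

Forward chaining from the given facts derives: originates from an untrusted subnet, is whitelisted, carries flag P, has marker Q, is classified as F, matches a known-bad pattern.
Rules concluding "it carries flag H": R20 needs "it is flagged for deep scan"; R22 needs "it carries a valid signature" — none of these are established.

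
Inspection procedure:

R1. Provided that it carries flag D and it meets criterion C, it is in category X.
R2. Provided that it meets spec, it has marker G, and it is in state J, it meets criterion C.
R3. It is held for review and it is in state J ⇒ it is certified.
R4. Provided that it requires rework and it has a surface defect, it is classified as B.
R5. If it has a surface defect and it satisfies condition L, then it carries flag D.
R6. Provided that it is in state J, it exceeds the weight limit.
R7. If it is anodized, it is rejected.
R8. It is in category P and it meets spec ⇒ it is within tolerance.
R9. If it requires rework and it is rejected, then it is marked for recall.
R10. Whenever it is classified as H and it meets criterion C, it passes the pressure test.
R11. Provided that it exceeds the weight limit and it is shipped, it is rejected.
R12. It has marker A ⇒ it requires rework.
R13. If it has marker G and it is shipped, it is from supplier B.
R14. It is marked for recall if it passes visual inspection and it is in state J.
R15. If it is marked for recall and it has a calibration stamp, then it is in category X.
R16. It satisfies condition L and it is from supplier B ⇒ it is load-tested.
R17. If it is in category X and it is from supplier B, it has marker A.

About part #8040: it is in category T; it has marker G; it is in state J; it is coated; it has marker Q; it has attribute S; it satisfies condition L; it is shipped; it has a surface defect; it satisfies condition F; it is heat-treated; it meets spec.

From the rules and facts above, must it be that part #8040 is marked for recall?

Yes

By R2 (it meets spec, it has marker G, it is in state J): it meets criterion C.
By R5 (it has a surface defect, it satisfies condition L): it carries flag D.
By R6 (it is in state J): it exceeds the weight limit.
By R11 (it exceeds the weight limit, it is shipped): it is rejected.
By R13 (it has marker G, it is shipped): it is from supplier B.
By R1 (it carries flag D, it meets criterion C): it is in category X.
By R17 (it is in category X, it is from supplier B): it has marker A.
By R12 (it has marker A): it requires rework.
By R9 (it requires rework, it is rejected): it is marked for recall.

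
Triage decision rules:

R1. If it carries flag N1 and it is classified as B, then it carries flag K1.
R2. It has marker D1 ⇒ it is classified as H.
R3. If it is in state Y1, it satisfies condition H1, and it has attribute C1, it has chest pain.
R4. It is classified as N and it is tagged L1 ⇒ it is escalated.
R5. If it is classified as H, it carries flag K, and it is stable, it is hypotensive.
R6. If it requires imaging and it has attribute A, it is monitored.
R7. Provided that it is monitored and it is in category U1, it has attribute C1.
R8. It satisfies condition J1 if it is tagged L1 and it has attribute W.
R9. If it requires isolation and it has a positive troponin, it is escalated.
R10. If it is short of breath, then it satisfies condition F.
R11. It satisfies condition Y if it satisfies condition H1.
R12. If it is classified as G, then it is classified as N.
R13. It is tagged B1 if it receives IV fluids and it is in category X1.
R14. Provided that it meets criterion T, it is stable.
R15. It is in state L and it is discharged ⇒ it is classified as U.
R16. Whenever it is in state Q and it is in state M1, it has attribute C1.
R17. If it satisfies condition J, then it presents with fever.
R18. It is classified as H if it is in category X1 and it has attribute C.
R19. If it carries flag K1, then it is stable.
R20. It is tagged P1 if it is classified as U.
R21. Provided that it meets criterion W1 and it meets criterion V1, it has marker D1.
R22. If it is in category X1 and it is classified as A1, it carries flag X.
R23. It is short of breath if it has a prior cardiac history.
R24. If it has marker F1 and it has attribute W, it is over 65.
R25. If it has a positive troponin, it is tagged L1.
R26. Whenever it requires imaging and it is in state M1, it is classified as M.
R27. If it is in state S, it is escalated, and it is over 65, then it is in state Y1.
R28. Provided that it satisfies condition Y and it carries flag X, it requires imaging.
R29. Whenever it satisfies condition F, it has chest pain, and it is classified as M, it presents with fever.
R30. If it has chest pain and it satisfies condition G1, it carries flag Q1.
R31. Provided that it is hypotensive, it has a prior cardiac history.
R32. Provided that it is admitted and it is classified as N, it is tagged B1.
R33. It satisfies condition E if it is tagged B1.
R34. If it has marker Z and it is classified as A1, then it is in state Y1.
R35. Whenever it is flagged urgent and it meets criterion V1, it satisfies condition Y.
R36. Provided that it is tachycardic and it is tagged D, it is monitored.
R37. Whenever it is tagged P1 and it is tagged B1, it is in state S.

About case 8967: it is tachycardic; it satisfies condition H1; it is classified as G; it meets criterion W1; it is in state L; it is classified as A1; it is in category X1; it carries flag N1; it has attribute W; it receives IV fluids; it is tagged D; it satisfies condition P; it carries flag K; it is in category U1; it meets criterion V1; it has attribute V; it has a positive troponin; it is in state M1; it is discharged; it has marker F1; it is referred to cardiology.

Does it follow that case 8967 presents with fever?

Forward chaining from the given facts derives: satisfies condition Y, is classified as N, is tagged B1, is classified as U, is tagged P1, has marker D1, carries flag X, is over 65, is tagged L1, requires imaging, satisfies condition E, is monitored, is in state S, is classified as H, is escalated, has attribute C1, satisfies condition J1, is classified as M, is in state Y1, has chest pain.
Rules concluding "it presents with fever": R17 needs "it satisfies condition J"; R29 needs "it satisfies condition F" — none of these are established.

No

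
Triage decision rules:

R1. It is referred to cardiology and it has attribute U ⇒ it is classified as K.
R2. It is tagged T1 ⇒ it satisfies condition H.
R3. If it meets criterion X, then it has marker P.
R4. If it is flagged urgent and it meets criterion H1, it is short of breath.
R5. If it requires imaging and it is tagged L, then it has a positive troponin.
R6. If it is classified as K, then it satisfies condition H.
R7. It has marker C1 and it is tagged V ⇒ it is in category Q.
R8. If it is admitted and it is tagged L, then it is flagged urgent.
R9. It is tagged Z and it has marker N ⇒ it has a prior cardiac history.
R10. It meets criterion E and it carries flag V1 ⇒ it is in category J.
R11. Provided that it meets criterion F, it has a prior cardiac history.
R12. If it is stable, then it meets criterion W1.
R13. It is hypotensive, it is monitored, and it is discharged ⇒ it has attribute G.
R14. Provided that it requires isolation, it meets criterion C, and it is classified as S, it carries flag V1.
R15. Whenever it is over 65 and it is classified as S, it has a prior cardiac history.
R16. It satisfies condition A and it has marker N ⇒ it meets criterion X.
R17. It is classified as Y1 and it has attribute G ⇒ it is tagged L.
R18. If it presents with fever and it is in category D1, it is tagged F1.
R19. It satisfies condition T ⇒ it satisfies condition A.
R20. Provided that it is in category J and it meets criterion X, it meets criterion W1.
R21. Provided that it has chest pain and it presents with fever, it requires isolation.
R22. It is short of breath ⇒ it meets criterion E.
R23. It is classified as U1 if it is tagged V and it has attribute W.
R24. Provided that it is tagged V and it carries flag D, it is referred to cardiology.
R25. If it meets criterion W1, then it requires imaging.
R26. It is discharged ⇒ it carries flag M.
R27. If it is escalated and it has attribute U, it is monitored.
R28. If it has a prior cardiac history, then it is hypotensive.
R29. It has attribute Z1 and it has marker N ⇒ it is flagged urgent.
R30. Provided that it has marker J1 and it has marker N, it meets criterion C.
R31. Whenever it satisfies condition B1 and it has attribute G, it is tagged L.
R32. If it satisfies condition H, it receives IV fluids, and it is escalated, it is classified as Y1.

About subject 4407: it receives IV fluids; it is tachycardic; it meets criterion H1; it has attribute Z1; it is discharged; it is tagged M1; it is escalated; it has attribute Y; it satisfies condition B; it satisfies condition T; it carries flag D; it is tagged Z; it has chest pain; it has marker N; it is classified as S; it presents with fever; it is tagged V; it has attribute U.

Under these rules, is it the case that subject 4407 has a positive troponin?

No

Forward chaining from the given facts derives: has a prior cardiac history, satisfies condition A, requires isolation, is referred to cardiology, carries flag M, is monitored, is hypotensive, is flagged urgent, is classified as K, is short of breath, satisfies condition H, has attribute G, meets criterion X, meets criterion E, is classified as Y1, has marker P, is tagged L.
The only rule concluding "it has a positive troponin" is R5, which needs "it requires imaging"; that is never established.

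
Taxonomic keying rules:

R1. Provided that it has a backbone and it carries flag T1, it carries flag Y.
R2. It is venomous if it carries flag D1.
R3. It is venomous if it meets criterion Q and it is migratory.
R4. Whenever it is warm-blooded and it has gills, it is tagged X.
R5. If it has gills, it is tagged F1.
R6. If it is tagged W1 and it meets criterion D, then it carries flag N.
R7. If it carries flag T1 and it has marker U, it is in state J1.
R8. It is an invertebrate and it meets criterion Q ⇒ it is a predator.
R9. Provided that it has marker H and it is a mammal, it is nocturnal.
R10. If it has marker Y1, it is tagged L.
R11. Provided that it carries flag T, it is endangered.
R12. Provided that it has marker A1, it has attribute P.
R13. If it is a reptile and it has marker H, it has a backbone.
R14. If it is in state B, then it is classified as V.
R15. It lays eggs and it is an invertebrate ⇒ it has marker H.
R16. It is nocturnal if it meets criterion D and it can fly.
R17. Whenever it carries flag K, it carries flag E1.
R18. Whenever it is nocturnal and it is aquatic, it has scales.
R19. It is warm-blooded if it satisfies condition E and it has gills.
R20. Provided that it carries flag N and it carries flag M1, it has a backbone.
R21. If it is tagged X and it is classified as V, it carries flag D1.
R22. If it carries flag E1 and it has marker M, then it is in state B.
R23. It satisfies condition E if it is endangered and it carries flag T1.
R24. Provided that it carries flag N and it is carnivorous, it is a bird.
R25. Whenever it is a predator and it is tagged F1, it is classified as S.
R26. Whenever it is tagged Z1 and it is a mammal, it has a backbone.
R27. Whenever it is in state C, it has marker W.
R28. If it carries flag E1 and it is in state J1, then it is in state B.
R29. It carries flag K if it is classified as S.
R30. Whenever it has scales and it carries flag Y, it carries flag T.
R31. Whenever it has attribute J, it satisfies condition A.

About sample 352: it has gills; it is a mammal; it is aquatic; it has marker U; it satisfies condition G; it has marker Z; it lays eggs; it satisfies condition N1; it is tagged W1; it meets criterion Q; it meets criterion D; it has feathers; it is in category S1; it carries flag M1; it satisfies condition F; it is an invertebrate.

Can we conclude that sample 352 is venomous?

No

Forward chaining from the given facts derives: is tagged F1, carries flag N, is a predator, has marker H, has a backbone, is classified as S, carries flag K, is nocturnal, carries flag E1, has scales.
Rules concluding "it is venomous": R2 needs "it carries flag D1"; R3 needs "it is migratory" — none of these are established.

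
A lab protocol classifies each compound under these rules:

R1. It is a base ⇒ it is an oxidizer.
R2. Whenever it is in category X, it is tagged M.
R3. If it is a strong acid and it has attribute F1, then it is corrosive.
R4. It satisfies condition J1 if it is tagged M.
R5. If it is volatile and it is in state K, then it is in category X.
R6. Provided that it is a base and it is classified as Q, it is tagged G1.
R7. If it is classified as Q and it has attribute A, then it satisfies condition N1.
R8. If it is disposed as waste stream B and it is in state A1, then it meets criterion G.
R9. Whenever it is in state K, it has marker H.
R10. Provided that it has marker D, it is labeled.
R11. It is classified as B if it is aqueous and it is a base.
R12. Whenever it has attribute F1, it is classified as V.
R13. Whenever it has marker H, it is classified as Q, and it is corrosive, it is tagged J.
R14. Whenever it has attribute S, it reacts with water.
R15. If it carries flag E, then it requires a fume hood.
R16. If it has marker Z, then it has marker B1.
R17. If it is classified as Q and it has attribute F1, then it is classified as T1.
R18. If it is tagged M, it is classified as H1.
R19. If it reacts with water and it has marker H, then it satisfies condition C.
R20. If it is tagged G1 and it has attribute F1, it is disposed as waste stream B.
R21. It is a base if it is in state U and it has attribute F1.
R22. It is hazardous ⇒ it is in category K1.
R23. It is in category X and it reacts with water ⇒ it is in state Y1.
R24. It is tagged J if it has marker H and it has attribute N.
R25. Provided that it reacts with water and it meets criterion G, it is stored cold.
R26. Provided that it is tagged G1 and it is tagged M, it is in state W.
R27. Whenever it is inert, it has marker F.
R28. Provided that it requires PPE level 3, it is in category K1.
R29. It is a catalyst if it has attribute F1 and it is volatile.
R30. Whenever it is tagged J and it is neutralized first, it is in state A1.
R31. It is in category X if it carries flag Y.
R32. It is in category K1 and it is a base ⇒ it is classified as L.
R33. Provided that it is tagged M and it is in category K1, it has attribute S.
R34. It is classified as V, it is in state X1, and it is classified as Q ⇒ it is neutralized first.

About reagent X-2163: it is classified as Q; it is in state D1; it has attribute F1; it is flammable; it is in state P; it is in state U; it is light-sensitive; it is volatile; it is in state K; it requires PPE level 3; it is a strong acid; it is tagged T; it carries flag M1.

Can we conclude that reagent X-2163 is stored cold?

No

Forward chaining from the given facts derives: is corrosive, is in category X, has marker H, is classified as V, is tagged J, is classified as T1, is a base, is in category K1, is a catalyst, is classified as L, is an oxidizer, is tagged M, satisfies condition J1, is tagged G1, is classified as H1, is disposed as waste stream B, is in state W, has attribute S, reacts with water, satisfies condition C, is in state Y1.
The only rule concluding "it is stored cold" is R25, which needs "it meets criterion G"; that is never established.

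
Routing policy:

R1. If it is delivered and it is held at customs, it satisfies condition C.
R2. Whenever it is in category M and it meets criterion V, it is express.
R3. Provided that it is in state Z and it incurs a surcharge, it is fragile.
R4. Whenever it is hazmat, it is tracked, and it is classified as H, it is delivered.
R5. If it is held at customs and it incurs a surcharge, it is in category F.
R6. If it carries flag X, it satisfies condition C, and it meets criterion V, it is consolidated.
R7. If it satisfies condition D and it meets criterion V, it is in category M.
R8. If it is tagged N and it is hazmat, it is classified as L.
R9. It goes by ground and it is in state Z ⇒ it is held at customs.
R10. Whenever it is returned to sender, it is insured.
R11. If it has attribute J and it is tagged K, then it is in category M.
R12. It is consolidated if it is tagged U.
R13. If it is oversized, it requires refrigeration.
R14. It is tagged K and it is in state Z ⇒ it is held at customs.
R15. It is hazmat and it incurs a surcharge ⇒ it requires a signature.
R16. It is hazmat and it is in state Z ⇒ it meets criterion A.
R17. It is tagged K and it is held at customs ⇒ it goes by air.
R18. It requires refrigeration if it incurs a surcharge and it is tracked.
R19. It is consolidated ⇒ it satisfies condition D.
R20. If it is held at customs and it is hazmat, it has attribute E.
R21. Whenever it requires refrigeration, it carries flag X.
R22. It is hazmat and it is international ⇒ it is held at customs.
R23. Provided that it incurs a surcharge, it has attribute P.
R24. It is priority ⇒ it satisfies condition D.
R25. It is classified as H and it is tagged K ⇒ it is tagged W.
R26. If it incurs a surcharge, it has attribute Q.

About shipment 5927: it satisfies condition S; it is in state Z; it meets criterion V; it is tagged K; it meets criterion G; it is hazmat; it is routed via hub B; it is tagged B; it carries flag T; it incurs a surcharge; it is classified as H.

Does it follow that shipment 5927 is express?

Forward chaining from the given facts derives: is fragile, is held at customs, requires a signature, meets criterion A, goes by air, has attribute E, has attribute P, is tagged W, has attribute Q, is in category F.
The only rule concluding "it is express" is R2, which needs "it is in category M"; that is never established.

No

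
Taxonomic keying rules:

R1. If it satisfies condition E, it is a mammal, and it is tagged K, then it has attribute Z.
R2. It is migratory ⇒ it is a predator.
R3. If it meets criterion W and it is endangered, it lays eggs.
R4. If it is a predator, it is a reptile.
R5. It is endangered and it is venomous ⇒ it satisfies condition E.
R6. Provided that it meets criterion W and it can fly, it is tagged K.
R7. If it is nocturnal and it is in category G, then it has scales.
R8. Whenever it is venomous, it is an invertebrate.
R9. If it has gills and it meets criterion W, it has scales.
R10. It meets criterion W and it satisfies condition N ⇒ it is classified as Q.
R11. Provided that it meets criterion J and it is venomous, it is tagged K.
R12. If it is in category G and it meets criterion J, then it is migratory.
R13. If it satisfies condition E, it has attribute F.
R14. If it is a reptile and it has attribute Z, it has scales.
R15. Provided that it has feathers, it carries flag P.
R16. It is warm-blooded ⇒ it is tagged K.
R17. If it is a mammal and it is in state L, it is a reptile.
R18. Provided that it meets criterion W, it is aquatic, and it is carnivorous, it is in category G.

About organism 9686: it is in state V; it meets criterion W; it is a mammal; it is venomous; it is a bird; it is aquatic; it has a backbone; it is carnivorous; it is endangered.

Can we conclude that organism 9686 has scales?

Forward chaining from the given facts derives: lays eggs, satisfies condition E, is an invertebrate, has attribute F, is in category G.
Rules concluding "it has scales": R7 needs "it is nocturnal"; R9 needs "it has gills"; R14 needs "it is a reptile" — none of these are established.

No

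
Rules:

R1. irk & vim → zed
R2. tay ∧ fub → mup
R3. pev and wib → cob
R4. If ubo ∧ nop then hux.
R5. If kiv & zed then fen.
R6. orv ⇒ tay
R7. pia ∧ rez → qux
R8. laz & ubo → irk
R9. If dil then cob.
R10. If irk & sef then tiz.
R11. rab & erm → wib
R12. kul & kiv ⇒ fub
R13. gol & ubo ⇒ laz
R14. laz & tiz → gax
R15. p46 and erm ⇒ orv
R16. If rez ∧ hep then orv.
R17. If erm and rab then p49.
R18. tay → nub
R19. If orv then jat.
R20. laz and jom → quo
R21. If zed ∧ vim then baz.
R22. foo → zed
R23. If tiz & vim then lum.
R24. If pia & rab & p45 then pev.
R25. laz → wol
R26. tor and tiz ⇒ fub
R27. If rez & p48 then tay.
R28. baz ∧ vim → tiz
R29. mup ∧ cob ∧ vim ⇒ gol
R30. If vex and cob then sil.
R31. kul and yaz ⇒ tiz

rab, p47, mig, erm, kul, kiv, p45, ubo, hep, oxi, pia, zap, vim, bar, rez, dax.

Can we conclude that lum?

Yes

wib  (by R11: rab, erm)
fub  (by R12: kul, kiv)
orv  (by R16: rez, hep)
pev  (by R24: pia, rab, p45)
cob  (by R3: pev, wib)
tay  (by R6: orv)
mup  (by R2: tay, fub)
gol  (by R29: mup, cob, vim)
laz  (by R13: gol, ubo)
irk  (by R8: laz, ubo)
zed  (by R1: irk, vim)
baz  (by R21: zed, vim)
tiz  (by R28: baz, vim)
lum  (by R23: tiz, vim)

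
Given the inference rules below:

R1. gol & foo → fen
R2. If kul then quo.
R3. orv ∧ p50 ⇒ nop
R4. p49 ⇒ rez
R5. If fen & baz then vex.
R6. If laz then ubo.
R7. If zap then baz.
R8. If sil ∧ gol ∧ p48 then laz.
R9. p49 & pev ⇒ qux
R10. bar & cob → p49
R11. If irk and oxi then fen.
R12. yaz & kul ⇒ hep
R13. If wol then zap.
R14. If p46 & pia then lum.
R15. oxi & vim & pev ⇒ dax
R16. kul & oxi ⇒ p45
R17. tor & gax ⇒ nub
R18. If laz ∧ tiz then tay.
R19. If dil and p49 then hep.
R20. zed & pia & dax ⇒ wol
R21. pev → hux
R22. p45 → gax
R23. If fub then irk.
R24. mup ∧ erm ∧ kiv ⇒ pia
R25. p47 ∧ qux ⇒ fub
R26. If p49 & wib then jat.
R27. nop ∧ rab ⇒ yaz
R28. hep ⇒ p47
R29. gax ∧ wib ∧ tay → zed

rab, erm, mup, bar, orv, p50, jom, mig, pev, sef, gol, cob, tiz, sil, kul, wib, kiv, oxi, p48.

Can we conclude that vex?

Forward chaining from the given facts derives: quo, nop, laz, p49, p45, tay, hux, gax, pia, jat, yaz, zed, rez, ubo, qux, hep, p47, fub, irk, fen.
The only rule concluding vex is R5, which needs baz; that is never established.

No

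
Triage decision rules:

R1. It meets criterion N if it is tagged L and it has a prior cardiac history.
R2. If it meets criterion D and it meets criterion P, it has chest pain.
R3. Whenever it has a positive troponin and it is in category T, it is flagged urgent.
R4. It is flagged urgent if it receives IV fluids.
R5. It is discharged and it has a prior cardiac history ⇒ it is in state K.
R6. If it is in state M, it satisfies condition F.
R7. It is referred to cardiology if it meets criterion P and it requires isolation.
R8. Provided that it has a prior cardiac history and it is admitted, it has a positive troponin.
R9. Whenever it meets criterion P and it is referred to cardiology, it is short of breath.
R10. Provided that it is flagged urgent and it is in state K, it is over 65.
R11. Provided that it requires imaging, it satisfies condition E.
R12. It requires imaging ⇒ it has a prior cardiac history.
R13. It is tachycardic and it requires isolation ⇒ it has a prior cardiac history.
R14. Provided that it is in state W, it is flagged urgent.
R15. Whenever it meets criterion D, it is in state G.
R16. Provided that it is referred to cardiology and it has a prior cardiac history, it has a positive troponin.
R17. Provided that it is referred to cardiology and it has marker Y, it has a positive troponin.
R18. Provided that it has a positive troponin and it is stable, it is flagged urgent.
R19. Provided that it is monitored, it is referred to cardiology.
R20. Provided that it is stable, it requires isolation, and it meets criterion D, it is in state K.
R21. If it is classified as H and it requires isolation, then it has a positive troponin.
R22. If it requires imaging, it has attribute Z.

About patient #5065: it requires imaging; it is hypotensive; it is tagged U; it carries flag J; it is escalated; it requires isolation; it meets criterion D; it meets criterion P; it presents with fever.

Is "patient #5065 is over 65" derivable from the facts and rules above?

No

Forward chaining from the given facts derives: has chest pain, is referred to cardiology, is short of breath, satisfies condition E, has a prior cardiac history, is in state G, has a positive troponin, has attribute Z.
The only rule concluding "it is over 65" is R10, which needs "it is flagged urgent"; that is never established.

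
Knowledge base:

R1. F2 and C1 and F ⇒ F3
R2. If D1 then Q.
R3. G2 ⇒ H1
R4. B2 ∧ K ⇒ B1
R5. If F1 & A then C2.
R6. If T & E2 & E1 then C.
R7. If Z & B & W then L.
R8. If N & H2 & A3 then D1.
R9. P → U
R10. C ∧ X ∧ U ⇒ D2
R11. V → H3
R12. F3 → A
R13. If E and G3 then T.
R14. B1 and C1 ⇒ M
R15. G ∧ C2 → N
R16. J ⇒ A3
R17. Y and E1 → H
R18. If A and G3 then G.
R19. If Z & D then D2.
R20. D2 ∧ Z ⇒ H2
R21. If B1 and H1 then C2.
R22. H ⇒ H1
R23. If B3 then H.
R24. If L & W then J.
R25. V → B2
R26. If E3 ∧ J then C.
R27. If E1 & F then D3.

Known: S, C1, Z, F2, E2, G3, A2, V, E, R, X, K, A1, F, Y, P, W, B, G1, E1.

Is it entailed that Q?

Yes

F3  (by R1: F2, C1, F)
L  (by R7: Z, B, W)
U  (by R9: P)
A  (by R12: F3)
T  (by R13: E, G3)
H  (by R17: Y, E1)
G  (by R18: A, G3)
H1  (by R22: H)
J  (by R24: L, W)
B2  (by R25: V)
B1  (by R4: B2, K)
C  (by R6: T, E2, E1)
D2  (by R10: C, X, U)
A3  (by R16: J)
H2  (by R20: D2, Z)
C2  (by R21: B1, H1)
N  (by R15: G, C2)
D1  (by R8: N, H2, A3)
Q  (by R2: D1)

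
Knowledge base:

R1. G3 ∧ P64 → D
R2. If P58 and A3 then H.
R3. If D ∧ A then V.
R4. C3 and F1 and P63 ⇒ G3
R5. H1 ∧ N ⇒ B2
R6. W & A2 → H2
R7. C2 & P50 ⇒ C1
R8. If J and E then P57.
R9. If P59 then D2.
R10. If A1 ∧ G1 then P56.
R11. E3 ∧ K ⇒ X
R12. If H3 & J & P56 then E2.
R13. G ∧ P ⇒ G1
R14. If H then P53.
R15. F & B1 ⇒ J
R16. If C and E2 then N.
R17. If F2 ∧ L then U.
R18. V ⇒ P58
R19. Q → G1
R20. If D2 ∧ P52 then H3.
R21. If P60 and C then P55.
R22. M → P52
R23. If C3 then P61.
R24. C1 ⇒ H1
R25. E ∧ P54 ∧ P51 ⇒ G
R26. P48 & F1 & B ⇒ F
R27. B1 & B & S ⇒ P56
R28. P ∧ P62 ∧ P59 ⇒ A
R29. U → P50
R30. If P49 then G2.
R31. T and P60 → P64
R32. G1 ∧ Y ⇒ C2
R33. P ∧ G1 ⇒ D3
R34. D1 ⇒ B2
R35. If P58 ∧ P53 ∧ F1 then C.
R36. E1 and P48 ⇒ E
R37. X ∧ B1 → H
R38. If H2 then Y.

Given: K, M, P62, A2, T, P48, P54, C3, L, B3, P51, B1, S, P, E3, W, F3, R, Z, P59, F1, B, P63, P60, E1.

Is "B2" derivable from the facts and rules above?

Forward chaining from the given facts derives: G3, H2, D2, X, P52, P61, F, P56, A, P64, E, H, Y, D, V, P53, J, P58, H3, G, C, P57, E2, G1, N, P55, C2, D3.
Rules concluding B2: R5 needs H1; R34 needs D1 — none of these are established.

No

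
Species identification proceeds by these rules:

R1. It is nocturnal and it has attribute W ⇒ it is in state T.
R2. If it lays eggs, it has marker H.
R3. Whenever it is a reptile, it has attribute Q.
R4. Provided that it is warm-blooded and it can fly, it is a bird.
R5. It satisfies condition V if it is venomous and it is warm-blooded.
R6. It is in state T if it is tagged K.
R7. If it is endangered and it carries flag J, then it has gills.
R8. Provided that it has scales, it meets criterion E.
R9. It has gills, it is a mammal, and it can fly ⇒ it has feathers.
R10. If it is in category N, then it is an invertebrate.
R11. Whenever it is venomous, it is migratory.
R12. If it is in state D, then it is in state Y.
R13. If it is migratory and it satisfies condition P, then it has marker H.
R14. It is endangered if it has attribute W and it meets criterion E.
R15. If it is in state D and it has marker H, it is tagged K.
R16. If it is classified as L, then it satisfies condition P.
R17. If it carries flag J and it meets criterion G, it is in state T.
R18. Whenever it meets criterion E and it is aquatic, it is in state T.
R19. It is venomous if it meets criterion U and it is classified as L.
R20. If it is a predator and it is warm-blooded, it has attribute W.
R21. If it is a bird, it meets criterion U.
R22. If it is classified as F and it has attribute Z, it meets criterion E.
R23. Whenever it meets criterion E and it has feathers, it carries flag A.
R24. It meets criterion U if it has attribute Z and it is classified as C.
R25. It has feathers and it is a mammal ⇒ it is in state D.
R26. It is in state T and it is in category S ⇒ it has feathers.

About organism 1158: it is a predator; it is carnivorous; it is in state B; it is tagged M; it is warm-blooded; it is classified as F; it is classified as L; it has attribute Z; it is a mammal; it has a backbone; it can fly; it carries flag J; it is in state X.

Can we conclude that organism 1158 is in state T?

Yes

By R4 (it is warm-blooded, it can fly): it is a bird.
By R16 (it is classified as L): it satisfies condition P.
By R20 (it is a predator, it is warm-blooded): it has attribute W.
By R21 (it is a bird): it meets criterion U.
By R22 (it is classified as F, it has attribute Z): it meets criterion E.
By R14 (it has attribute W, it meets criterion E): it is endangered.
By R19 (it meets criterion U, it is classified as L): it is venomous.
By R7 (it is endangered, it carries flag J): it has gills.
By R9 (it has gills, it is a mammal, it can fly): it has feathers.
By R11 (it is venomous): it is migratory.
By R13 (it is migratory, it satisfies condition P): it has marker H.
By R25 (it has feathers, it is a mammal): it is in state D.
By R15 (it is in state D, it has marker H): it is tagged K.
By R6 (it is tagged K): it is in state T.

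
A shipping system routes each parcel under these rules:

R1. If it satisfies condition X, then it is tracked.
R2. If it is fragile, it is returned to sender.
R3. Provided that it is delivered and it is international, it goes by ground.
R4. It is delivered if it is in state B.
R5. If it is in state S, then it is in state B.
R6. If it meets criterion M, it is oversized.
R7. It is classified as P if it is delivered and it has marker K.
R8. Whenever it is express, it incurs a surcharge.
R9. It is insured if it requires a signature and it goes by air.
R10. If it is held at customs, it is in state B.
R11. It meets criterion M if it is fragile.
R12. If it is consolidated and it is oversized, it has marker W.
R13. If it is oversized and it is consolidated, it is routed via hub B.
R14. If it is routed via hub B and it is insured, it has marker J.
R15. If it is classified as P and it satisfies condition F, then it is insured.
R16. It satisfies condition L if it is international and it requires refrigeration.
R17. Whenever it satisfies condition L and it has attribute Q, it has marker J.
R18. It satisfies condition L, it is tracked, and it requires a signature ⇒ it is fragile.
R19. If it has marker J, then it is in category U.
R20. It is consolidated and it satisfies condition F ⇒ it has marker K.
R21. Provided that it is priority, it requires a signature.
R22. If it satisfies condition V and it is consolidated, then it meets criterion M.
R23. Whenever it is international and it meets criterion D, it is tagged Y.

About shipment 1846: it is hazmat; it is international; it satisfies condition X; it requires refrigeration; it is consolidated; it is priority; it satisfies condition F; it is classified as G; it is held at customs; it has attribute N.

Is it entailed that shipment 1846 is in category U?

By R1 (it satisfies condition X): it is tracked.
By R10 (it is held at customs): it is in state B.
By R16 (it is international, it requires refrigeration): it satisfies condition L.
By R20 (it is consolidated, it satisfies condition F): it has marker K.
By R21 (it is priority): it requires a signature.
By R4 (it is in state B): it is delivered.
By R7 (it is delivered, it has marker K): it is classified as P.
By R15 (it is classified as P, it satisfies condition F): it is insured.
By R18 (it satisfies condition L, it is tracked, it requires a signature): it is fragile.
By R11 (it is fragile): it meets criterion M.
By R6 (it meets criterion M): it is oversized.
By R13 (it is oversized, it is consolidated): it is routed via hub B.
By R14 (it is routed via hub B, it is insured): it has marker J.
By R19 (it has marker J): it is in category U.

Yes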